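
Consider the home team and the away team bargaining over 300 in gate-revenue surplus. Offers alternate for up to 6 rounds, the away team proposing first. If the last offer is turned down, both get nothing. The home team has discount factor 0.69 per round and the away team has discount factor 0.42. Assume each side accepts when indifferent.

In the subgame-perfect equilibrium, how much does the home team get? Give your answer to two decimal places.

172.24

Work backward from the last round.
Round 6 (the home team proposes): rejection yields 0 for the away team; the home team offers 0 and keeps 300.
Round 5 (the away team proposes): the home team can get 300 next round, worth 0.69 × 300 = 207 now; the away team offers that and keeps 93.
Round 4 (the home team proposes): the away team can get 93 next round, worth 0.42 × 93 = 39.06 now; the home team offers that and keeps 260.94.
Round 3 (the away team proposes): the home team can get 260.94 next round, worth 0.69 × 260.94 = 180.0486 now. The away team offers 180.0486 and keeps 300 − 180.0486 = 119.9514.
Round 2 (the home team proposes): the away team can get 119.9514 next round, worth 0.42 × 119.9514 = 50.379588 now. The home team offers 50.379588 and keeps 300 − 50.379588 = 249.620412.
Round 1 (the away team proposes): the home team can get 249.620412 next round, worth 0.69 × 249.620412 = 172.23808428 now, so the away team offers 172.23808428, keeping 127.76191572.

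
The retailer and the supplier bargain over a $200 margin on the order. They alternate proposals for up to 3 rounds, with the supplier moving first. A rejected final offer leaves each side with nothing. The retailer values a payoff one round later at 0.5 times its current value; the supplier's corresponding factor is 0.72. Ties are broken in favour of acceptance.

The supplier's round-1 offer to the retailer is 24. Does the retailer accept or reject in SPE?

Round 3 (the supplier proposes): the retailer will accept anything ≥ 0, so the supplier offers 0 and keeps 200.
Round 2 (the retailer proposes): the supplier can get 200 next round, worth 0.72 × 200 = 144 now; the retailer offers that and keeps 56.
So by rejecting in round 1, the retailer gets 56 next round, worth 0.5 × 56 = 28 now.
Offer 24 < 28, so the retailer rejects.

Reject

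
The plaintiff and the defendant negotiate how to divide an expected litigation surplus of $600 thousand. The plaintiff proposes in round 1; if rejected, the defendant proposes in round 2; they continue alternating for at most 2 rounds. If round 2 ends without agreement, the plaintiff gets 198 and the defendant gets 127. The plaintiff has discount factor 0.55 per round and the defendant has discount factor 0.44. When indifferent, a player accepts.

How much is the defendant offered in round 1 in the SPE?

Solve by backward induction from round 2.
Round 2 (the defendant proposes): the plaintiff gets 198 if talks fail, so the defendant offers 198 and keeps 402.
Round 1 (the plaintiff proposes): the defendant can get 402 next round, worth 0.44 × 402 = 176.88 now; the plaintiff offers that and keeps 423.12.

176.88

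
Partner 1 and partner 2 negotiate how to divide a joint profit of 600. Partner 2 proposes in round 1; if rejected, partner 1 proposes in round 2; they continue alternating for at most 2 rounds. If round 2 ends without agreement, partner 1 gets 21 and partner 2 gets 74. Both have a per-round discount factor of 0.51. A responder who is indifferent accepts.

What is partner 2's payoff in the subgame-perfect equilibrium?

331.74

Solve by backward induction from round 2.
Round 2 (partner 1 proposes): partner 2 gets 74 if talks fail, so partner 1 offers 74 and keeps 526.
Round 1 (partner 2 proposes): partner 1 can get 526 next round, worth 0.51 × 526 = 268.26 now. Partner 2 offers 268.26 and keeps 600 − 268.26 = 331.74.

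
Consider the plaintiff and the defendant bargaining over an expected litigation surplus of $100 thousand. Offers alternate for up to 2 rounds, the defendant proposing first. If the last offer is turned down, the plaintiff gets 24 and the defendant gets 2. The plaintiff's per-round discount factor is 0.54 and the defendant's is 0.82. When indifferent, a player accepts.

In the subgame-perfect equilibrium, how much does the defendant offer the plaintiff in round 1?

52.92

Round 2 (the plaintiff proposes): the defendant gets 2 if talks fail, so the plaintiff offers 2 and keeps 98.
Round 1 (the defendant proposes): the plaintiff can get 98 next round, worth 0.54 × 98 = 52.92 now. The defendant offers 52.92 and keeps 100 − 52.92 = 47.08.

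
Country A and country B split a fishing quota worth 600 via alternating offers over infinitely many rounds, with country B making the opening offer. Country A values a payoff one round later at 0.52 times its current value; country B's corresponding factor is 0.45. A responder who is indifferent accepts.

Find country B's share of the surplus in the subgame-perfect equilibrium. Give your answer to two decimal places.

In a stationary SPE each proposer offers the other exactly their discounted continuation value.
If country B keeps x when proposing and country A keeps y when proposing, then x = 600 − 0.52y and y = 600 − 0.45x.
Solving: x = 600(1 − 0.52) / (1 − 0.45·0.52) = 288 / 0.766 ≈ 375.9791.
Country A gets 600 − 375.9791 ≈ 224.0209.

375.98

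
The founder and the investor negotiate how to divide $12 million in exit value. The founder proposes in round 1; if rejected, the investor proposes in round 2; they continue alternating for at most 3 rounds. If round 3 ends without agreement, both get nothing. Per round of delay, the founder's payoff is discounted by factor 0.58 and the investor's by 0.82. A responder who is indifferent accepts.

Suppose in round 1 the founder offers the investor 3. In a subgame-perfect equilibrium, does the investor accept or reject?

Reject

Round 3 (the founder proposes): rejection yields 0 for the investor; the founder offers 0 and keeps 12.
Round 2 (the investor proposes): the founder can get 12 next round, worth 0.58 × 12 = 6.96 now. The investor offers 6.96 and keeps 12 − 6.96 = 5.04.
So by rejecting in round 1, the investor gets 5.04 next round, worth 0.82 × 5.04 = 4.1328 now.
Offer 3 < 4.1328, so the investor rejects.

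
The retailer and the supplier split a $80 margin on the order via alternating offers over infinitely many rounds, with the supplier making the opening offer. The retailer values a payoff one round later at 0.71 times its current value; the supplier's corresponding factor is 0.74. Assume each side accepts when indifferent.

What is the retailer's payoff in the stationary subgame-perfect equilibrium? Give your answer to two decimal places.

31.12

In a stationary SPE each proposer offers the other exactly their discounted continuation value.
If the supplier keeps x when proposing and the retailer keeps y when proposing, then x = 80 − 0.71y and y = 80 − 0.74x.
Solving: x = 80(1 − 0.71) / (1 − 0.74·0.71) = 23.2 / 0.4746 ≈ 48.8833.
The retailer gets 80 − 48.8833 ≈ 31.1167.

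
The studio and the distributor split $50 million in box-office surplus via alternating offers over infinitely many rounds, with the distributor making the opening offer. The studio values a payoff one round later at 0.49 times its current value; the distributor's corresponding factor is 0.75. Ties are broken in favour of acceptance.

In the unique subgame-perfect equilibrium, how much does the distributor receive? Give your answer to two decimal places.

40.32

Let x be the distributor's share when the distributor proposes and y be the studio's share when the studio proposes.
The studio accepts iff offered ≥ 0.49·y, so x = 50 − 0.49y. Symmetrically y = 50 − 0.75x.
Substituting: x = 50 − 0.49(50 − 0.75x), giving x(1 − 0.75·0.49) = 50(1 − 0.49).
So x = 50 × 0.51 / 0.6325 ≈ 40.3162, and the studio receives 50 − x ≈ 9.6838.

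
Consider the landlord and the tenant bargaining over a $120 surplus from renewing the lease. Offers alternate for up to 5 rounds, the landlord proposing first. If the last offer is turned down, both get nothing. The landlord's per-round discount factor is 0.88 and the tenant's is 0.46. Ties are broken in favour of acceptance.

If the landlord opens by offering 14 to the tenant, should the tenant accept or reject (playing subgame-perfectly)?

Accept

Round 5 (the landlord proposes): rejection yields 0 for the tenant; the landlord offers 0 and keeps 120.
Round 4 (the tenant proposes): the landlord can get 120 next round, worth 0.88 × 120 = 105.6 now. The tenant offers 105.6 and keeps 120 − 105.6 = 14.4.
Round 3 (the landlord proposes): the tenant can get 14.4 next round, worth 0.46 × 14.4 = 6.624 now; the landlord offers that and keeps 113.376.
Round 2 (the tenant proposes): the landlord can get 113.376 next round, worth 0.88 × 113.376 = 99.77088 now, so the tenant offers 99.77088, keeping 20.22912.
So by rejecting in round 1, the tenant gets 20.22912 next round, worth 0.46 × 20.22912 = 9.3053952 now.
Offer 14 ≥ 9.3053952, so the tenant accepts.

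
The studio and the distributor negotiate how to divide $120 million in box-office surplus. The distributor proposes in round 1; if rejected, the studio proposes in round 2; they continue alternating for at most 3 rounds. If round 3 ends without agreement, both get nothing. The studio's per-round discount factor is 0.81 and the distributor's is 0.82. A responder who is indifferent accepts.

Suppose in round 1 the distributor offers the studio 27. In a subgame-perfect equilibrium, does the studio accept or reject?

Work out the studio's continuation value if the offer is rejected.
Round 3 (the distributor proposes): the studio will accept anything ≥ 0, so the distributor offers 0 and keeps 120.
Round 2 (the studio proposes): the distributor can get 120 next round, worth 0.82 × 120 = 98.4 now. The studio offers 98.4 and keeps 120 − 98.4 = 21.6.
So by rejecting in round 1, the studio gets 21.6 next round, worth 0.81 × 21.6 = 17.496 now.
Offer 27 ≥ 17.496, so the studio accepts.

Accept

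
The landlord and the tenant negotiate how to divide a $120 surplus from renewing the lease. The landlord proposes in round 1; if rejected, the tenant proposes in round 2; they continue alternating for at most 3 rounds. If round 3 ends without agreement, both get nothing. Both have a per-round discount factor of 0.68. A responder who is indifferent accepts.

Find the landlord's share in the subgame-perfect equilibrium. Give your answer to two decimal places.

93.89

Round 3 (the landlord proposes): the tenant will accept anything ≥ 0, so the landlord offers 0 and keeps 120.
Round 2 (the tenant proposes): the landlord can get 120 next round, worth 0.68 × 120 = 81.6 now. The tenant offers 81.6 and keeps 120 − 81.6 = 38.4.
Round 1 (the landlord proposes): the tenant can get 38.4 next round, worth 0.68 × 38.4 = 26.112 now, so the landlord offers 26.112, keeping 93.888.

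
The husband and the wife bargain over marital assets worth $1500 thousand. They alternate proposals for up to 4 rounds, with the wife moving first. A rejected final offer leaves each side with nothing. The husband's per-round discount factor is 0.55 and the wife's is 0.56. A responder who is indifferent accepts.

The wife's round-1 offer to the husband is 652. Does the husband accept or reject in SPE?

Round 4 (the husband proposes): the wife will accept anything ≥ 0, so the husband offers 0 and keeps 1500.
Round 3 (the wife proposes): the husband can get 1500 next round, worth 0.55 × 1500 = 825 now; the wife offers that and keeps 675.
Round 2 (the husband proposes): the wife can get 675 next round, worth 0.56 × 675 = 378 now. The husband offers 378 and keeps 1500 − 378 = 1122.
So by rejecting in round 1, the husband gets 1122 next round, worth 0.55 × 1122 = 617.1 now.
Offer 652 ≥ 617.1, so the husband accepts.

Accept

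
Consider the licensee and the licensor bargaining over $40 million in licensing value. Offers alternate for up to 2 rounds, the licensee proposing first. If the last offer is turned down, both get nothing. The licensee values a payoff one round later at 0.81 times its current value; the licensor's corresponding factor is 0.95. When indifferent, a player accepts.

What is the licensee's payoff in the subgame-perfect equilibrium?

Work backward from the last round.
Round 2 (the licensor proposes): rejection yields 0 for the licensee; the licensor offers 0 and keeps 40.
Round 1 (the licensee proposes): the licensor can get 40 next round, worth 0.95 × 40 = 38 now, so the licensee offers 38, keeping 2.

2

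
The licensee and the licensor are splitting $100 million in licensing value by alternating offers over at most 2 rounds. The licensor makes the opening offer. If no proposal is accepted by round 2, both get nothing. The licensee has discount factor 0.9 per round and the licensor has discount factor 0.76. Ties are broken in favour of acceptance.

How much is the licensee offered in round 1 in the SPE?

90

Round 2 (the licensee proposes): rejection yields 0 for the licensor; the licensee offers 0 and keeps 100.
Round 1 (the licensor proposes): the licensee can get 100 next round, worth 0.9 × 100 = 90 now. The licensor offers 90 and keeps 100 − 90 = 10.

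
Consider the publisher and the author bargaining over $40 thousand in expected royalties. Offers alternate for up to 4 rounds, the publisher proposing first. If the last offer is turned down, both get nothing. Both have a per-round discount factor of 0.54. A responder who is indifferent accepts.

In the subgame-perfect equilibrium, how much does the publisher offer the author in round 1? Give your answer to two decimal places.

Round 4 (the author proposes): rejection yields 0 for the publisher; the author offers 0 and keeps 40.
Round 3 (the publisher proposes): the author can get 40 next round, worth 0.54 × 40 = 21.6 now. The publisher offers 21.6 and keeps 40 − 21.6 = 18.4.
Round 2 (the author proposes): the publisher can get 18.4 next round, worth 0.54 × 18.4 = 9.936 now; the author offers that and keeps 30.064.
Round 1 (the publisher proposes): the author can get 30.064 next round, worth 0.54 × 30.064 = 16.23456 now; the publisher offers that and keeps 23.76544.

16.23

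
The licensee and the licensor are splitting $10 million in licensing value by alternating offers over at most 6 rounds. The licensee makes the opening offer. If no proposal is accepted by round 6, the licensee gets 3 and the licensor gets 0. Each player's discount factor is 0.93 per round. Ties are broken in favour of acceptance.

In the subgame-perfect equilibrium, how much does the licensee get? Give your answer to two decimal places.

3.92

Round 6 (the licensor proposes): the licensee gets 3 if talks fail, so the licensor offers 3 and keeps 7.
Round 5 (the licensee proposes): the licensor can get 7 next round, worth 0.93 × 7 = 6.51 now. The licensee offers 6.51 and keeps 10 − 6.51 = 3.49.
Round 4 (the licensor proposes): the licensee can get 3.49 next round, worth 0.93 × 3.49 = 3.2457 now, so the licensor offers 3.2457, keeping 6.7543.
Round 3 (the licensee proposes): the licensor can get 6.7543 next round, worth 0.93 × 6.7543 = 6.281499 now; the licensee offers that and keeps 3.718501.
Round 2 (the licensor proposes): the licensee can get 3.718501 next round, worth 0.93 × 3.718501 = 3.45820593 now, so the licensor offers 3.45820593, keeping 6.54179407.
Round 1 (the licensee proposes): the licensor can get 6.54179407 next round, worth 0.93 × 6.54179407 = 6.0838684851 now, so the licensee offers 6.0838684851, keeping 3.9161315149.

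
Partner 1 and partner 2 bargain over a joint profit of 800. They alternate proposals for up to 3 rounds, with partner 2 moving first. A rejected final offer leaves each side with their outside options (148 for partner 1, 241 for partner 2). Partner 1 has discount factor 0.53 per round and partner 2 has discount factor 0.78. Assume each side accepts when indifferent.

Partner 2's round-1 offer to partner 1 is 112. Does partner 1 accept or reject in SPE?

Reject

Round 3 (partner 2 proposes): partner 1 gets 148 if talks fail, so partner 2 offers 148 and keeps 652.
Round 2 (partner 1 proposes): partner 2 can get 652 next round, worth 0.78 × 652 = 508.56 now. Partner 1 offers 508.56 and keeps 800 − 508.56 = 291.44.
So by rejecting in round 1, partner 1 gets 291.44 next round, worth 0.53 × 291.44 = 154.4632 now.
Offer 112 < 154.4632, so partner 1 rejects.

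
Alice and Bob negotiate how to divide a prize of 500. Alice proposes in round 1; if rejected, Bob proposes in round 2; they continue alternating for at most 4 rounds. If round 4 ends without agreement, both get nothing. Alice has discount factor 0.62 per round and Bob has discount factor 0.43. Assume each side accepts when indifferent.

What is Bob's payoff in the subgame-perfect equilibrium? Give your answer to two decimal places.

139.02

Solve by backward induction from round 4.
Round 4 (Bob proposes): rejection yields 0 for Alice; Bob offers 0 and keeps 500.
Round 3 (Alice proposes): Bob can get 500 next round, worth 0.43 × 500 = 215 now, so Alice offers 215, keeping 285.
Round 2 (Bob proposes): Alice can get 285 next round, worth 0.62 × 285 = 176.7 now, so Bob offers 176.7, keeping 323.3.
Round 1 (Alice proposes): Bob can get 323.3 next round, worth 0.43 × 323.3 = 139.019 now. Alice offers 139.019 and keeps 500 − 139.019 = 360.981.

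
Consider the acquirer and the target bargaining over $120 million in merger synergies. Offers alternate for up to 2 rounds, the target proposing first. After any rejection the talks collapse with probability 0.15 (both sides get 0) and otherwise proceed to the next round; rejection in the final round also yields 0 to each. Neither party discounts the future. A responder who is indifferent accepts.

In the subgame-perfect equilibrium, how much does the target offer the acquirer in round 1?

102

Round 2 (the acquirer proposes): rejection yields 0 for the target; the acquirer offers 0 and keeps 120.
Round 1 (the target proposes): rejecting gives the acquirer an expected 0.85 × 120 = 102. The target offers 102 and keeps 120 − 102 = 18.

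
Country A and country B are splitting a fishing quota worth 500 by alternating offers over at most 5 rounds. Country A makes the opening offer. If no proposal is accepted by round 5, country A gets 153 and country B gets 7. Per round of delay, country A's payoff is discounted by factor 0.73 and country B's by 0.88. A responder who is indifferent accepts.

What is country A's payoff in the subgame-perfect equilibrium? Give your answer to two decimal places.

Round 5 (country A proposes): country B gets 7 if talks fail, so country A offers 7 and keeps 493.
Round 4 (country B proposes): country A can get 493 next round, worth 0.73 × 493 = 359.89 now. Country B offers 359.89 and keeps 500 − 359.89 = 140.11.
Round 3 (country A proposes): country B can get 140.11 next round, worth 0.88 × 140.11 = 123.2968 now. Country A offers 123.2968 and keeps 500 − 123.2968 = 376.7032.
Round 2 (country B proposes): country A can get 376.7032 next round, worth 0.73 × 376.7032 = 274.993336 now; country B offers that and keeps 225.006664.
Round 1 (country A proposes): country B can get 225.006664 next round, worth 0.88 × 225.006664 = 198.00586432 now. Country A offers 198.00586432 and keeps 500 − 198.00586432 = 301.99413568.

301.99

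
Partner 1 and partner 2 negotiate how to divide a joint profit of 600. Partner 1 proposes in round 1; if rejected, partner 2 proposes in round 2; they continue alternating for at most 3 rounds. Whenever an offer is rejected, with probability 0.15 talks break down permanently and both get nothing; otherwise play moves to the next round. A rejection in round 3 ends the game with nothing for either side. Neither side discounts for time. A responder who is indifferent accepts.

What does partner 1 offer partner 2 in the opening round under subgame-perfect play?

Round 3 (partner 1 proposes): partner 2 will accept anything ≥ 0, so partner 1 offers 0 and keeps 600.
Round 2 (partner 2 proposes): rejecting gives partner 1 an expected 0.85 × 600 = 510, so partner 2 offers 510, keeping 90.
Round 1 (partner 1 proposes): rejecting gives partner 2 an expected 0.85 × 90 = 76.5. Partner 1 offers 76.5 and keeps 600 − 76.5 = 523.5.

76.5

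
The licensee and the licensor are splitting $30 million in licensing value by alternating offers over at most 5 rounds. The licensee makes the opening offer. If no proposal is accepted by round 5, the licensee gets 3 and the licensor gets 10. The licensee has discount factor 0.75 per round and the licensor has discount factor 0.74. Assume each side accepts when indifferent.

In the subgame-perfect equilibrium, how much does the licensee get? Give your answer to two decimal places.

Work backward from the last round.
Round 5 (the licensee proposes): the licensor gets 10 if talks fail, so the licensee offers 10 and keeps 20.
Round 4 (the licensor proposes): the licensee can get 20 next round, worth 0.75 × 20 = 15 now; the licensor offers that and keeps 15.
Round 3 (the licensee proposes): the licensor can get 15 next round, worth 0.74 × 15 = 11.1 now. The licensee offers 11.1 and keeps 30 − 11.1 = 18.9.
Round 2 (the licensor proposes): the licensee can get 18.9 next round, worth 0.75 × 18.9 = 14.175 now, so the licensor offers 14.175, keeping 15.825.
Round 1 (the licensee proposes): the licensor can get 15.825 next round, worth 0.74 × 15.825 = 11.7105 now. The licensee offers 11.7105 and keeps 30 − 11.7105 = 18.2895.

18.29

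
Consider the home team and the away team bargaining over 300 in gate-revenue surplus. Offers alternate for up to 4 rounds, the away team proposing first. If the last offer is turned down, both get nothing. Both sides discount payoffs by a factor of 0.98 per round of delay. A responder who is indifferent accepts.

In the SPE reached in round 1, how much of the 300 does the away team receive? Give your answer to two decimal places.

By backward induction:
Round 4 (the home team proposes): the away team will accept anything ≥ 0, so the home team offers 0 and keeps 300.
Round 3 (the away team proposes): the home team can get 300 next round, worth 0.98 × 300 = 294 now. The away team offers 294 and keeps 300 − 294 = 6.
Round 2 (the home team proposes): the away team can get 6 next round, worth 0.98 × 6 = 5.88 now. The home team offers 5.88 and keeps 300 − 5.88 = 294.12.
Round 1 (the away team proposes): the home team can get 294.12 next round, worth 0.98 × 294.12 = 288.2376 now. The away team offers 288.2376 and keeps 300 − 288.2376 = 11.7624.

11.76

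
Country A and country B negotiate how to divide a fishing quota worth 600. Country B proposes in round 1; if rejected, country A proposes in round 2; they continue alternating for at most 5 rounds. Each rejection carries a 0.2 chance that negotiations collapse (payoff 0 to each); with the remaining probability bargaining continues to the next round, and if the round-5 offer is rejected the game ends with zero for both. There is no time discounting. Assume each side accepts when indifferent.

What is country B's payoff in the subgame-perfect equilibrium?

442.56

By backward induction:
Round 5 (country B proposes): rejection yields 0 for country A; country B offers 0 and keeps 600.
Round 4 (country A proposes): rejecting gives country B an expected 0.8 × 600 = 480. Country A offers 480 and keeps 600 − 480 = 120.
Round 3 (country B proposes): rejecting gives country A an expected 0.8 × 120 = 96. Country B offers 96 and keeps 600 − 96 = 504.
Round 2 (country A proposes): rejecting gives country B an expected 0.8 × 504 = 403.2; country A offers that and keeps 196.8.
Round 1 (country B proposes): rejecting gives country A an expected 0.8 × 196.8 = 157.44, so country B offers 157.44, keeping 442.56.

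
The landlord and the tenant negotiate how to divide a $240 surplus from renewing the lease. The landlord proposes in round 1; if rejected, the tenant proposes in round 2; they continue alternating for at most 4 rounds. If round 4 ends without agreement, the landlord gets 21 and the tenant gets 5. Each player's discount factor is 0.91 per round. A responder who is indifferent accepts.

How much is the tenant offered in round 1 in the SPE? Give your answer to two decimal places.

By backward induction:
Round 4 (the tenant proposes): the landlord gets 21 if talks fail, so the tenant offers 21 and keeps 219.
Round 3 (the landlord proposes): the tenant can get 219 next round, worth 0.91 × 219 = 199.29 now; the landlord offers that and keeps 40.71.
Round 2 (the tenant proposes): the landlord can get 40.71 next round, worth 0.91 × 40.71 = 37.0461 now, so the tenant offers 37.0461, keeping 202.9539.
Round 1 (the landlord proposes): the tenant can get 202.9539 next round, worth 0.91 × 202.9539 = 184.688049 now, so the landlord offers 184.688049, keeping 55.311951.

184.69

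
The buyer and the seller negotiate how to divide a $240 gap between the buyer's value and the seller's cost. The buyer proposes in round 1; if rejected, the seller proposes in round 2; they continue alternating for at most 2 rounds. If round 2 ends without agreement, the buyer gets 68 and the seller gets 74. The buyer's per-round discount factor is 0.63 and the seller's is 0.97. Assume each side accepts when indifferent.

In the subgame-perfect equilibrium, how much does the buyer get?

73.16

Round 2 (the seller proposes): the buyer gets 68 if talks fail, so the seller offers 68 and keeps 172.
Round 1 (the buyer proposes): the seller can get 172 next round, worth 0.97 × 172 = 166.84 now; the buyer offers that and keeps 73.16.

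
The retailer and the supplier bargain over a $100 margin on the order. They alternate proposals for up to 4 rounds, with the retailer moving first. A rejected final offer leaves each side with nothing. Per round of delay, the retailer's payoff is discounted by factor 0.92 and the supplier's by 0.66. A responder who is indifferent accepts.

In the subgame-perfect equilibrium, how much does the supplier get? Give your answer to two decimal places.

Round 4 (the supplier proposes): rejection yields 0 for the retailer; the supplier offers 0 and keeps 100.
Round 3 (the retailer proposes): the supplier can get 100 next round, worth 0.66 × 100 = 66 now; the retailer offers that and keeps 34.
Round 2 (the supplier proposes): the retailer can get 34 next round, worth 0.92 × 34 = 31.28 now. The supplier offers 31.28 and keeps 100 − 31.28 = 68.72.
Round 1 (the retailer proposes): the supplier can get 68.72 next round, worth 0.66 × 68.72 = 45.3552 now; the retailer offers that and keeps 54.6448.

45.36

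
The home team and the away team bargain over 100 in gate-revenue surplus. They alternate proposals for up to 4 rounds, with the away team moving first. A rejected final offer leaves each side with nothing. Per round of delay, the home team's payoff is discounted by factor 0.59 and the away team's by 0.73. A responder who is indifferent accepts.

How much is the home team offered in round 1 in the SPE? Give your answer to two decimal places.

Round 4 (the home team proposes): rejection yields 0 for the away team; the home team offers 0 and keeps 100.
Round 3 (the away team proposes): the home team can get 100 next round, worth 0.59 × 100 = 59 now; the away team offers that and keeps 41.
Round 2 (the home team proposes): the away team can get 41 next round, worth 0.73 × 41 = 29.93 now, so the home team offers 29.93, keeping 70.07.
Round 1 (the away team proposes): the home team can get 70.07 next round, worth 0.59 × 70.07 = 41.3413 now, so the away team offers 41.3413, keeping 58.6587.

41.34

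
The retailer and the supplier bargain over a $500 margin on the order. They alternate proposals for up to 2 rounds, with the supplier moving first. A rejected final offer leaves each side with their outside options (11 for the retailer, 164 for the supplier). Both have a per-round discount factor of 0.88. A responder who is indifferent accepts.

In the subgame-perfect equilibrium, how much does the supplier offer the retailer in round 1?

Round 2 (the retailer proposes): the supplier gets 164 if talks fail, so the retailer offers 164 and keeps 336.
Round 1 (the supplier proposes): the retailer can get 336 next round, worth 0.88 × 336 = 295.68 now. The supplier offers 295.68 and keeps 500 − 295.68 = 204.32.

295.68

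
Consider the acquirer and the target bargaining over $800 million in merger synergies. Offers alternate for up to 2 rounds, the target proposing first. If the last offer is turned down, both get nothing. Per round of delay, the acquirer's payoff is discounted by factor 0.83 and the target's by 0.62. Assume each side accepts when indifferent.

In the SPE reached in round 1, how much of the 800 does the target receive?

136

Round 2 (the acquirer proposes): rejection yields 0 for the target; the acquirer offers 0 and keeps 800.
Round 1 (the target proposes): the acquirer can get 800 next round, worth 0.83 × 800 = 664 now; the target offers that and keeps 136.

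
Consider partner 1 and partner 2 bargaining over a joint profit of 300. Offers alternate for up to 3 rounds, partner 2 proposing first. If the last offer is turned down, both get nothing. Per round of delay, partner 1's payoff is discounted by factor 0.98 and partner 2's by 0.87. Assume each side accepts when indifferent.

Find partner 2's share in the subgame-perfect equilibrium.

Round 3 (partner 2 proposes): partner 1 will accept anything ≥ 0, so partner 2 offers 0 and keeps 300.
Round 2 (partner 1 proposes): partner 2 can get 300 next round, worth 0.87 × 300 = 261 now; partner 1 offers that and keeps 39.
Round 1 (partner 2 proposes): partner 1 can get 39 next round, worth 0.98 × 39 = 38.22 now, so partner 2 offers 38.22, keeping 261.78.

261.78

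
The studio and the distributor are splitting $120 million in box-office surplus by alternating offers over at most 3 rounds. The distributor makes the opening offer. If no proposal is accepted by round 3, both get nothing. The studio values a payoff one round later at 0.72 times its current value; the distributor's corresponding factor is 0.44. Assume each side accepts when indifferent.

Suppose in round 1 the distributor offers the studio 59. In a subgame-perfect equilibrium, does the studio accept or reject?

Accept

Round 3 (the distributor proposes): rejection yields 0 for the studio; the distributor offers 0 and keeps 120.
Round 2 (the studio proposes): the distributor can get 120 next round, worth 0.44 × 120 = 52.8 now. The studio offers 52.8 and keeps 120 − 52.8 = 67.2.
So by rejecting in round 1, the studio gets 67.2 next round, worth 0.72 × 67.2 = 48.384 now.
Offer 59 ≥ 48.384, so the studio accepts.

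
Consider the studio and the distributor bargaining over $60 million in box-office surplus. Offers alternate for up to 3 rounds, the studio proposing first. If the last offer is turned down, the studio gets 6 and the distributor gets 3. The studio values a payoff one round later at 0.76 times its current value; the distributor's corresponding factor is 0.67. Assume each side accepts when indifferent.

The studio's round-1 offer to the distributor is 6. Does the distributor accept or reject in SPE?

Reject

Round 3 (the studio proposes): the distributor gets 3 if talks fail, so the studio offers 3 and keeps 57.
Round 2 (the distributor proposes): the studio can get 57 next round, worth 0.76 × 57 = 43.32 now, so the distributor offers 43.32, keeping 16.68.
So by rejecting in round 1, the distributor gets 16.68 next round, worth 0.67 × 16.68 = 11.1756 now.
Offer 6 < 11.1756, so the distributor rejects.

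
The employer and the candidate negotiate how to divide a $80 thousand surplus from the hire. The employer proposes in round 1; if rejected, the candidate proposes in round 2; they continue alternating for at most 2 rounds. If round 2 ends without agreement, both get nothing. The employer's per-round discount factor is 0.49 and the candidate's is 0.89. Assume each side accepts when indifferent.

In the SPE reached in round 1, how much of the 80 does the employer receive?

8.8

Round 2 (the candidate proposes): the employer will accept anything ≥ 0, so the candidate offers 0 and keeps 80.
Round 1 (the employer proposes): the candidate can get 80 next round, worth 0.89 × 80 = 71.2 now. The employer offers 71.2 and keeps 80 − 71.2 = 8.8.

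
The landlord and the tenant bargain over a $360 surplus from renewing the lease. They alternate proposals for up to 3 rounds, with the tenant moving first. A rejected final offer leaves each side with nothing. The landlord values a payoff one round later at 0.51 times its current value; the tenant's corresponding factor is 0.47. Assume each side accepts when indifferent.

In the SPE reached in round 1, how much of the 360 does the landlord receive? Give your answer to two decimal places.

97.31

Solve by backward induction from round 3.
Round 3 (the tenant proposes): rejection yields 0 for the landlord; the tenant offers 0 and keeps 360.
Round 2 (the landlord proposes): the tenant can get 360 next round, worth 0.47 × 360 = 169.2 now. The landlord offers 169.2 and keeps 360 − 169.2 = 190.8.
Round 1 (the tenant proposes): the landlord can get 190.8 next round, worth 0.51 × 190.8 = 97.308 now, so the tenant offers 97.308, keeping 262.692.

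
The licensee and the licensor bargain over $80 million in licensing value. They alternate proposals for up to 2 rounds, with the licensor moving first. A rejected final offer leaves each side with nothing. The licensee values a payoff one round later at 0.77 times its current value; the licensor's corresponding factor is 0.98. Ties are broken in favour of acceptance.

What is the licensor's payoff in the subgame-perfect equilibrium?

Round 2 (the licensee proposes): rejection yields 0 for the licensor; the licensee offers 0 and keeps 80.
Round 1 (the licensor proposes): the licensee can get 80 next round, worth 0.77 × 80 = 61.6 now, so the licensor offers 61.6, keeping 18.4.

18.4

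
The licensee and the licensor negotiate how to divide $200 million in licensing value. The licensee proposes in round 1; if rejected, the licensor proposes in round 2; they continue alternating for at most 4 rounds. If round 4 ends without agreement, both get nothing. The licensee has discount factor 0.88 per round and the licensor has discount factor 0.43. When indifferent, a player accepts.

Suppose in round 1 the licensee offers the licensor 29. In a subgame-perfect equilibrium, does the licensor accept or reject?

Round 4 (the licensor proposes): rejection yields 0 for the licensee; the licensor offers 0 and keeps 200.
Round 3 (the licensee proposes): the licensor can get 200 next round, worth 0.43 × 200 = 86 now, so the licensee offers 86, keeping 114.
Round 2 (the licensor proposes): the licensee can get 114 next round, worth 0.88 × 114 = 100.32 now. The licensor offers 100.32 and keeps 200 − 100.32 = 99.68.
So by rejecting in round 1, the licensor gets 99.68 next round, worth 0.43 × 99.68 = 42.8624 now.
Offer 29 < 42.8624, so the licensor rejects.

Reject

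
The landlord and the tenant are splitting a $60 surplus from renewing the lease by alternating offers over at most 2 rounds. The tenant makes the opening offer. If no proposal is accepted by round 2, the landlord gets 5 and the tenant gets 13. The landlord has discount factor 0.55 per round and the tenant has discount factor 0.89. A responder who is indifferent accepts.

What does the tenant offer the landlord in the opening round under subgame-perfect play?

Round 2 (the landlord proposes): the tenant gets 13 if talks fail, so the landlord offers 13 and keeps 47.
Round 1 (the tenant proposes): the landlord can get 47 next round, worth 0.55 × 47 = 25.85 now, so the tenant offers 25.85, keeping 34.15.

25.85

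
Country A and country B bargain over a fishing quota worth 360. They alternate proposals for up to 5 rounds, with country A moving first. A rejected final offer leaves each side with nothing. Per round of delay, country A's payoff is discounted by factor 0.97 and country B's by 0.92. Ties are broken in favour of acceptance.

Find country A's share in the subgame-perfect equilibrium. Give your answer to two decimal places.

Round 5 (country A proposes): rejection yields 0 for country B; country A offers 0 and keeps 360.
Round 4 (country B proposes): country A can get 360 next round, worth 0.97 × 360 = 349.2 now. Country B offers 349.2 and keeps 360 − 349.2 = 10.8.
Round 3 (country A proposes): country B can get 10.8 next round, worth 0.92 × 10.8 = 9.936 now, so country A offers 9.936, keeping 350.064.
Round 2 (country B proposes): country A can get 350.064 next round, worth 0.97 × 350.064 = 339.56208 now, so country B offers 339.56208, keeping 20.43792.
Round 1 (country A proposes): country B can get 20.43792 next round, worth 0.92 × 20.43792 = 18.8028864 now; country A offers that and keeps 341.1971136.

341.20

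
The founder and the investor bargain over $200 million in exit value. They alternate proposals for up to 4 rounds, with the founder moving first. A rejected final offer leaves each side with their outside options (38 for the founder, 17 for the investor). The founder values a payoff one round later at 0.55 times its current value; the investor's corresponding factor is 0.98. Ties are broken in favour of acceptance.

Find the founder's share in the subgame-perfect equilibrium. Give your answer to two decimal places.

26.23

Round 4 (the investor proposes): the founder gets 38 if talks fail, so the investor offers 38 and keeps 162.
Round 3 (the founder proposes): the investor can get 162 next round, worth 0.98 × 162 = 158.76 now; the founder offers that and keeps 41.24.
Round 2 (the investor proposes): the founder can get 41.24 next round, worth 0.55 × 41.24 = 22.682 now, so the investor offers 22.682, keeping 177.318.
Round 1 (the founder proposes): the investor can get 177.318 next round, worth 0.98 × 177.318 = 173.77164 now; the founder offers that and keeps 26.22836.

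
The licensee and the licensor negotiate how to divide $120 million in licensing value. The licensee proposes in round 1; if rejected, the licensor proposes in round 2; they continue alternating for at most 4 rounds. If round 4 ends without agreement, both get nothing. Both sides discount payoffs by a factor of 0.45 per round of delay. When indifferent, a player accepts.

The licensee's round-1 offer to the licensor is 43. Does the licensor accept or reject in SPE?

Accept

Work out the licensor's continuation value if the offer is rejected.
Round 4 (the licensor proposes): rejection yields 0 for the licensee; the licensor offers 0 and keeps 120.
Round 3 (the licensee proposes): the licensor can get 120 next round, worth 0.45 × 120 = 54 now; the licensee offers that and keeps 66.
Round 2 (the licensor proposes): the licensee can get 66 next round, worth 0.45 × 66 = 29.7 now. The licensor offers 29.7 and keeps 120 − 29.7 = 90.3.
So by rejecting in round 1, the licensor gets 90.3 next round, worth 0.45 × 90.3 = 40.635 now.
Offer 43 ≥ 40.635, so the licensor accepts.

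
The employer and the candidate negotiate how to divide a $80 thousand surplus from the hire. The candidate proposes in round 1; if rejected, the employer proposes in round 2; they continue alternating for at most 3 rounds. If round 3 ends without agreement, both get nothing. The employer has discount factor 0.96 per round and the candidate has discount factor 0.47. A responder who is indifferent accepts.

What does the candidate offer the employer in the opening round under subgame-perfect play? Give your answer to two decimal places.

Round 3 (the candidate proposes): the employer will accept anything ≥ 0, so the candidate offers 0 and keeps 80.
Round 2 (the employer proposes): the candidate can get 80 next round, worth 0.47 × 80 = 37.6 now, so the employer offers 37.6, keeping 42.4.
Round 1 (the candidate proposes): the employer can get 42.4 next round, worth 0.96 × 42.4 = 40.704 now. The candidate offers 40.704 and keeps 80 − 40.704 = 39.296.

40.70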